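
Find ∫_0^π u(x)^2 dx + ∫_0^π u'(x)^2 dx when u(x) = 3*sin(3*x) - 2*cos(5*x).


||u||_{H^1(0,π)}^2 = 97*π

u'(x) = 10*sin(5*x) + 9*cos(3*x).
Expand u² and (u')² and integrate term by term on (0, π), using: for integers n ≥ 1, ∫_0^π sin²(nx) dx = ∫_0^π cos²(nx) dx = π/2; for n ≠ n', ∫_0^π sin(nx)sin(n'x) dx = ∫_0^π cos(nx)cos(n'x) dx = 0; and by product-to-sum, ∫_0^π sin(nx)cos(n'x) dx = ½∫_0^π [sin((n+n')x) + sin((n−n')x)] dx, which is 0 when n+n' is even and 2n/(n²−n'²) when n+n' is odd (it need not vanish on (0, π)).
  u² squared terms: (-2)²·∫cos(5x)² dx = 4·π/2 = 2*π;  (3)²·∫sin(3x)² dx = 9·π/2 = 9*π/2.
  u² cross terms: 2·(-2)·(3)·∫cos(5x)·sin(3x) dx = -12·(0) = 0.
  So ∫_0^π u² dx = 2*π + 9*π/2 + 0 = 13*π/2.
  (u')² squared terms: (9)²·∫cos(3x)² dx = 81·π/2 = 81*π/2;  (10)²·∫sin(5x)² dx = 100·π/2 = 50*π.
  (u')² cross terms: 2·(9)·(10)·∫cos(3x)·sin(5x) dx = 180·(0) = 0.
  So ∫_0^π (u')² dx = 81*π/2 + 50*π + 0 = 181*π/2.
||u||_{H^1}^2 = (13*π/2) + (181*π/2) = 97*π.


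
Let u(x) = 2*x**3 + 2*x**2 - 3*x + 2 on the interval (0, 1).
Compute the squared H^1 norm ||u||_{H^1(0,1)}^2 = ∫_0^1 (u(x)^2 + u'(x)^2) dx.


||u||_{H^1}^2 = 1313/105

The H^1 norm (squared) on an interval (0, L) is
  ||u||_{H^1}^2 = ∫_0^L u(x)^2 dx + ∫_0^L u'(x)^2 dx.
Compute u'(x) = 6*x**2 + 4*x - 3.
Then u(x)^2 = 4*x**6 + 8*x**5 - 8*x**4 - 4*x**3 + 17*x**2 - 12*x + 4 and u'(x)^2 = 36*x**4 + 48*x**3 - 20*x**2 - 24*x + 9.
Integrate each monomial from 0 to 1 using ∫_0^1 c·x^n dx = c·1^(n+1)/(n+1):
  ∫_0^1 u(x)^2 dx = ∫_0^1 (4*x^6 + 8*x^5 - 8*x^4 - 4*x^3 + 17*x^2 - 12*x + 4) dx. Term by term:
    ∫_0^1 4*x^6 dx = 4/7;  ∫_0^1 8*x^5 dx = 4/3;  ∫_0^1 -8*x^4 dx = -8/5;
    ∫_0^1 -4*x^3 dx = -1;  ∫_0^1 17*x^2 dx = 17/3;  ∫_0^1 -12*x dx = -6;
    ∫_0^1 4 dx = 4.
  Sum: 4/7 + 4/3 − 8/5 − 1 + 17/3 − 6 + 4 = 104/35.
  ∫_0^1 u'(x)^2 dx = ∫_0^1 (36*x^4 + 48*x^3 - 20*x^2 - 24*x + 9) dx. Term by term:
    ∫_0^1 36*x^4 dx = 36/5;  ∫_0^1 48*x^3 dx = 12;  ∫_0^1 -20*x^2 dx = -20/3;
    ∫_0^1 -24*x dx = -12;  ∫_0^1 9 dx = 9.
  Sum: 36/5 + 12 − 20/3 − 12 + 9 = 143/15.
Adding: ||u||_{H^1}^2 = 104/35 + 143/15 = 1313/105.


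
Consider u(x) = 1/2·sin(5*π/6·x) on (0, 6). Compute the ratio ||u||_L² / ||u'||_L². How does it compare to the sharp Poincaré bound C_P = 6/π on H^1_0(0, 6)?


||u||_L² / ||u'||_L² = 6/(5*π) < C_P = 6/π.

u(x) = 1/2·sin(5*π/6·x), so u'(x) = 5*π*cos(5*π*x/6)/12.
Writing u(x) = A·sin(kπx/L) with A = 1/2 and k = 5, use ∫_0^L sin²(kπx/L) dx = L/2 and ∫_0^L cos²(kπx/L) dx = L/2.
u² = 1/4·sin²(5*π/6·x) and (u')² = 25*π^2/144·cos²(5*π/6·x), and each of sin², cos² integrates to L/2 = 3 over (0, 6).
∫_0^6 u² dx = 3/4, so ||u||_L² = sqrt(3)/2.
∫_0^6 (u')² dx = 25*π^2/48, so ||u'||_L² = 5*sqrt(3)*π/12.
Ratio ||u||_L² / ||u'||_L² = 6/(5*π).
Sharp Poincaré constant on H^1_0(0, 6) is C_P = L/π = 6/π, achieved by sin(π/6·x).
This is the k = 5 harmonic; the ratio L/(kπ) is strictly less than C_P = L/π, consistent with the sharp inequality ||u||_L² ≤ C_P ||u'||_L².


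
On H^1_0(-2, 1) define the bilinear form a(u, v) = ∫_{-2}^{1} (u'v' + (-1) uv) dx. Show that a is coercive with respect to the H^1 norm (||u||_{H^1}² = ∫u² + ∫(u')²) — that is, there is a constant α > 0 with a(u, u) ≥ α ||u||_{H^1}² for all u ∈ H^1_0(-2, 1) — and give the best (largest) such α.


α = (-9 + π^2)/(9 + π^2)

Coercivity of a(·,·) on H^1_0(-2, 1) means a(u, u) ≥ α ||u||_{H^1}² for every u ∈ H^1_0.
The interval has length L = 3, and Poincaré/coercivity depend only on L. Here a(u, u) = ∫(u')² + (-1)·∫u².
Here c = -1 < 0 with |c| < (π/L)² = π^2/9, so coercivity still holds. The condition a(u,u) ≥ α||u||_{H^1}² reads (1−α)∫(u')² ≥ (α−c)∫u². Any admissible α is ≤ 1 (rapidly oscillating u have ∫u²/∫(u')² → 0), and α = 1 would force 0 ≥ (1−c)∫u², impossible since c < 1; so 1−α > 0. By the sharp Poincaré inequality on H^1_0 of an interval of length L, ∫(u')² ≥ (π/L)²∫u² with equality for the first sine mode sin(π(x−x₀)/L) (x₀ the left endpoint), so the inequality holds for all u iff (1−α)(π/L)² ≥ α − c, i.e. α ≤ ((π/L)² + c)/((π/L)² + 1) = (1 + c(L/π)²)/(1 + (L/π)²). (Direct route, valid since c ≤ 0: Poincaré gives c∫u² ≥ c(L/π)²∫(u')², so a(u,u) ≥ (1 + c(L/π)²)∫(u')², while ||u||_{H^1}² ≤ (1 + (L/π)²)∫(u')²; dividing yields the same α.) With (π/L)² = π^2/9 and c = -1, the largest admissible constant is α = ((π/L)² + c)/((π/L)² + 1).
Simplifying, α = (-9 + π^2)/(9 + π^2).


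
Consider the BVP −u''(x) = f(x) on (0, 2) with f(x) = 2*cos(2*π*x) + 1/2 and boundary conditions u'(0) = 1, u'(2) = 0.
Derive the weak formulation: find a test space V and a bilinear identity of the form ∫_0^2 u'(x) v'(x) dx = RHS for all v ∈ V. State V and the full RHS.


V = H^1(0, 2) (v unrestricted at boundary; u is determined up to an additive constant); weak form: ∫_0^2 u'v' dx = ∫_0^2 (2*cos(2*π*x) + 1/2) v dx − v(0) for all v ∈ V.

Multiply both sides by a test function v and integrate from 0 to 2:
  ∫_0^2 −u''(x) v(x) dx = ∫_0^2 f(x) v(x) dx.
Integrate the LHS by parts once:
  ∫_0^2 −u'' v dx = −[u'(x) v(x)]_0^2 + ∫_0^2 u'(x) v'(x) dx.
Thus ∫_0^2 u'(x) v'(x) dx = ∫_0^2 f(x) v(x) dx + [u'(x) v(x)]_0^2.
Choose V so that boundary terms are either known or forced to vanish.
u has inhomogeneous Neumann u'(0) = 1, u'(2) = 0. [u' v]_0^2 = (0)·v(2) − (1)·v(0) = − v(0). Take V = H^1(0, 2); boundary term becomes part of RHS.
Weak formulation: find u (satisfying any essential BC) such that ∫_0^2 u'(x) v'(x) dx = ∫_0^2 f v dx − v(0) for all v ∈ V (Neumann data are natural BCs: they enter the RHS as boundary terms).
Substituting f(x) = 2*cos(2*π*x) + 1/2, the right-hand side is ∫_0^2 (2*cos(2*π*x) + 1/2) v dx − v(0).
Compatibility check (pure Neumann): taking v ≡ 1 ∈ V gives 0 = ∫_0^2 f dx + (0) − (1), i.e. ∫_0^2 f dx must equal u'(0) − u'(2) = 1. Indeed ∫_0^2 (2*cos(2*π*x) + 1/2) dx = 1, so the data are compatible. The solution is then unique only up to an additive constant (fix it e.g. by requiring ∫_0^2 u dx = 0).


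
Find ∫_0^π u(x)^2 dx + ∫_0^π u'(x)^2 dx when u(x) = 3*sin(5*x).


||u||_{H^1(0,π)}^2 = 117*π

u'(x) = 15*cos(5*x).
Expand u² and (u')² and integrate term by term on (0, π), using: for integers n ≥ 1, ∫_0^π sin²(nx) dx = ∫_0^π cos²(nx) dx = π/2; for n ≠ n', ∫_0^π sin(nx)sin(n'x) dx = ∫_0^π cos(nx)cos(n'x) dx = 0; and by product-to-sum, ∫_0^π sin(nx)cos(n'x) dx = ½∫_0^π [sin((n+n')x) + sin((n−n')x)] dx, which is 0 when n+n' is even and 2n/(n²−n'²) when n+n' is odd (it need not vanish on (0, π)).
  u² squared terms: (3)²·∫sin(5x)² dx = 9·π/2 = 9*π/2.
  So ∫_0^π u² dx = 9*π/2.
  (u')² squared terms: (15)²·∫cos(5x)² dx = 225·π/2 = 225*π/2.
  So ∫_0^π (u')² dx = 225*π/2.
||u||_{H^1}^2 = (9*π/2) + (225*π/2) = 117*π.


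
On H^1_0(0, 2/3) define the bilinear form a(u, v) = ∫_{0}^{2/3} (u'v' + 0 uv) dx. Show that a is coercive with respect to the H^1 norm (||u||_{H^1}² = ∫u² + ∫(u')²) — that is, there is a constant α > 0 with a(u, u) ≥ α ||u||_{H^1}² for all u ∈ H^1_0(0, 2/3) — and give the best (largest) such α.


α = 9*π^2/(4 + 9*π^2)

Coercivity of a(·,·) on H^1_0(0, 2/3) means a(u, u) ≥ α ||u||_{H^1}² for every u ∈ H^1_0.
The interval has length L = 2/3, and Poincaré/coercivity depend only on L. Here a(u, u) = ∫(u')² + (0)·∫u².
Here c = 0, so a(u,u) = ∫(u')² alone. The condition a(u,u) ≥ α||u||_{H^1}² reads (1−α)∫(u')² ≥ (α−c)∫u². Any admissible α is ≤ 1 (rapidly oscillating u have ∫u²/∫(u')² → 0), and α = 1 would force 0 ≥ (1−c)∫u², impossible since c < 1; so 1−α > 0. By the sharp Poincaré inequality on H^1_0 of an interval of length L, ∫(u')² ≥ (π/L)²∫u² with equality for the first sine mode sin(π(x−x₀)/L) (x₀ the left endpoint), so the inequality holds for all u iff (1−α)(π/L)² ≥ α − c, i.e. α ≤ ((π/L)² + c)/((π/L)² + 1) = (1 + c(L/π)²)/(1 + (L/π)²). (Direct route, valid since c ≤ 0: Poincaré gives c∫u² ≥ c(L/π)²∫(u')², so a(u,u) ≥ (1 + c(L/π)²)∫(u')², while ||u||_{H^1}² ≤ (1 + (L/π)²)∫(u')²; dividing yields the same α.) With (π/L)² = 9*π^2/4 and c = 0, the largest admissible constant is α = ((π/L)² + c)/((π/L)² + 1).
Simplifying, α = 9*π^2/(4 + 9*π^2).


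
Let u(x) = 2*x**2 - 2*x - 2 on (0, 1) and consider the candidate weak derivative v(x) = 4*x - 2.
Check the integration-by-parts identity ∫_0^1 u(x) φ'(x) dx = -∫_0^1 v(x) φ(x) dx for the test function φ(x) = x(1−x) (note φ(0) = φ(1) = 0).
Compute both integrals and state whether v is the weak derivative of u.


LHS = 0, RHS = 0. Yes, v = u' weakly.

u(x) = 2*x**2 - 2*x - 2, classical derivative u'(x) = 4*x - 2.
φ(x) = x(1−x), so φ'(x) = 1 - 2*x.
Note φ(0) = φ(1) = 0, so the boundary term u·φ vanishes.
LHS = ∫_0^1 u(x) φ'(x) dx = ∫_0^1 (-4*x^3 + 6*x^2 + 2*x - 2) dx. Term by term:
  ∫_0^1 -4*x^3 dx = -1;  ∫_0^1 6*x^2 dx = 2;  ∫_0^1 2*x dx = 1;
  ∫_0^1 -2 dx = -2.
Sum: -1 + 2 + 1 − 2 = 0.
So LHS = 0.
∫_0^1 v(x) φ(x) dx = ∫_0^1 (-4*x^3 + 6*x^2 - 2*x) dx. Term by term:
  ∫_0^1 -4*x^3 dx = -1;  ∫_0^1 6*x^2 dx = 2;  ∫_0^1 -2*x dx = -1.
Sum: -1 + 2 − 1 = 0.
So RHS = -∫_0^1 v(x) φ(x) dx = 0.
LHS = RHS, so the identity holds for this test φ.
Moreover u is smooth here and v(x) = u'(x) = 4*x - 2 pointwise, so the identity holds for every test function. Hence v is the weak derivative of u.


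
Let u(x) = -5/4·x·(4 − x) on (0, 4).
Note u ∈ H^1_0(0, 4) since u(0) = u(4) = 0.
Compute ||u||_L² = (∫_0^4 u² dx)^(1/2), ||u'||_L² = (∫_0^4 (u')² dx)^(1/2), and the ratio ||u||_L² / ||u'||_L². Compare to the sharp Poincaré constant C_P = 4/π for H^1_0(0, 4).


||u||_L² / ||u'||_L² = 2*sqrt(10)/5 < C_P = 4/π.

u(x) = -5/4·x·(4 − x), so u'(x) = 5*x/2 - 5.
u(x) = -5/4·x·(4 − x) vanishes at x = 0 and x = 4, so u ∈ H^1_0(0, 4). Differentiate via the product rule and integrate the resulting polynomials term by term.
  ∫_0^4 u² dx = ∫_0^4 (25*x^4/16 - 25*x^3/2 + 25*x^2) dx. Term by term:
    ∫_0^4 25*x^4/16 dx = 320;  ∫_0^4 -25*x^3/2 dx = -800;  ∫_0^4 25*x^2 dx = 1600/3.
  Sum: 320 − 800 + 1600/3 = 160/3.
  ∫_0^4 (u')² dx = ∫_0^4 (25*x^2/4 - 25*x + 25) dx. Term by term:
    ∫_0^4 25*x^2/4 dx = 400/3;  ∫_0^4 -25*x dx = -200;  ∫_0^4 25 dx = 100.
  Sum: 400/3 − 200 + 100 = 100/3.
∫_0^4 u² dx = 160/3, so ||u||_L² = 4*sqrt(30)/3.
∫_0^4 (u')² dx = 100/3, so ||u'||_L² = 10*sqrt(3)/3.
Ratio ||u||_L² / ||u'||_L² = 2*sqrt(10)/5.
Sharp Poincaré constant on H^1_0(0, 4) is C_P = L/π = 4/π, achieved by sin(π/4·x).
A polynomial bump cannot attain the sharp Poincaré constant (only the first sine eigenfunction does), so the ratio is strictly less than C_P, consistent with ||u||_L² ≤ C_P ||u'||_L².


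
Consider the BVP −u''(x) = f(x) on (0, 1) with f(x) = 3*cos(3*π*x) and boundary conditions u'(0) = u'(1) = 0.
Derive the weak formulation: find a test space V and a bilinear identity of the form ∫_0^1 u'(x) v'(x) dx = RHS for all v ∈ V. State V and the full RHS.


V = H^1(0, 1) (no boundary constraint on v; u is determined up to an additive constant); weak form: ∫_0^1 u'v' dx = ∫_0^1 (3*cos(3*π*x)) v dx for all v ∈ V.

Multiply both sides by a test function v and integrate from 0 to 1:
  ∫_0^1 −u''(x) v(x) dx = ∫_0^1 f(x) v(x) dx.
Integrate the LHS by parts once:
  ∫_0^1 −u'' v dx = −[u'(x) v(x)]_0^1 + ∫_0^1 u'(x) v'(x) dx.
Thus ∫_0^1 u'(x) v'(x) dx = ∫_0^1 f(x) v(x) dx + [u'(x) v(x)]_0^1.
Choose V so that boundary terms are either known or forced to vanish.
u has homogeneous Neumann: u'(0) = u'(1) = 0. So [u' v]_0^1 = 0·v(1) − 0·v(0) = 0 for any v; take V = H^1(0, 1).
Weak formulation: find u (satisfying any essential BC) such that ∫_0^1 u'(x) v'(x) dx = ∫_0^1 f v dx for all v ∈ V (homogeneous Neumann, so boundary terms vanish).
Substituting f(x) = 3*cos(3*π*x), the right-hand side is ∫_0^1 (3*cos(3*π*x)) v dx.
Compatibility check (pure Neumann): taking v ≡ 1 ∈ V gives 0 = ∫_0^1 f dx + (0) − (0), i.e. ∫_0^1 f dx must equal u'(0) − u'(1) = 0. Indeed ∫_0^1 (3*cos(3*π*x)) dx = 0, so the data are compatible. The solution is then unique only up to an additive constant (fix it e.g. by requiring ∫_0^1 u dx = 0).


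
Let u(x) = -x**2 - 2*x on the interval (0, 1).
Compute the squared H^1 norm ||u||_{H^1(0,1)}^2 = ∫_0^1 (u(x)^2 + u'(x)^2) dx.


||u||_{H^1}^2 = 178/15

The H^1 norm (squared) on an interval (0, L) is
  ||u||_{H^1}^2 = ∫_0^L u(x)^2 dx + ∫_0^L u'(x)^2 dx.
Compute u'(x) = -2*x - 2.
Then u(x)^2 = x**4 + 4*x**3 + 4*x**2 and u'(x)^2 = 4*x**2 + 8*x + 4.
Integrate each monomial from 0 to 1 using ∫_0^1 c·x^n dx = c·1^(n+1)/(n+1):
  ∫_0^1 u(x)^2 dx = ∫_0^1 (x^4 + 4*x^3 + 4*x^2) dx. Term by term:
    ∫_0^1 x^4 dx = 1/5;  ∫_0^1 4*x^3 dx = 1;  ∫_0^1 4*x^2 dx = 4/3.
  Sum: 1/5 + 1 + 4/3 = 38/15.
  ∫_0^1 u'(x)^2 dx = ∫_0^1 (4*x^2 + 8*x + 4) dx. Term by term:
    ∫_0^1 4*x^2 dx = 4/3;  ∫_0^1 8*x dx = 4;  ∫_0^1 4 dx = 4.
  Sum: 4/3 + 4 + 4 = 28/3.
Adding: ||u||_{H^1}^2 = 38/15 + 28/3 = 178/15.


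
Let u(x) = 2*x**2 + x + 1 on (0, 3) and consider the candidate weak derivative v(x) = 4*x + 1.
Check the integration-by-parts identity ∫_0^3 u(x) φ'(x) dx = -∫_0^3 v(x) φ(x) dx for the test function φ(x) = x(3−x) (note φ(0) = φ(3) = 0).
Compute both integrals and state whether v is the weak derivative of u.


LHS = -63/2, RHS = -63/2. Yes, v = u' weakly.

u(x) = 2*x**2 + x + 1, classical derivative u'(x) = 4*x + 1.
φ(x) = x(3−x), so φ'(x) = 3 - 2*x.
Note φ(0) = φ(3) = 0, so the boundary term u·φ vanishes.
LHS = ∫_0^3 u(x) φ'(x) dx = ∫_0^3 (-4*x^3 + 4*x^2 + x + 3) dx. Term by term:
  ∫_0^3 -4*x^3 dx = -81;  ∫_0^3 4*x^2 dx = 36;  ∫_0^3 x dx = 9/2;
  ∫_0^3 3 dx = 9.
Sum: -81 + 36 + 9/2 + 9 = -63/2.
So LHS = -63/2.
∫_0^3 v(x) φ(x) dx = ∫_0^3 (-4*x^3 + 11*x^2 + 3*x) dx. Term by term:
  ∫_0^3 -4*x^3 dx = -81;  ∫_0^3 11*x^2 dx = 99;  ∫_0^3 3*x dx = 27/2.
Sum: -81 + 99 + 27/2 = 63/2.
So RHS = -∫_0^3 v(x) φ(x) dx = -63/2.
LHS = RHS, so the identity holds for this test φ.
Moreover u is smooth here and v(x) = u'(x) = 4*x + 1 pointwise, so the identity holds for every test function. Hence v is the weak derivative of u.


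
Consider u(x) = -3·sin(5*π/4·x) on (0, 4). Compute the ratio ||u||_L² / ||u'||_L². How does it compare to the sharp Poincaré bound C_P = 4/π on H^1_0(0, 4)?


||u||_L² / ||u'||_L² = 4/(5*π) < C_P = 4/π.

u(x) = -3·sin(5*π/4·x), so u'(x) = -15*π*cos(5*π*x/4)/4.
Writing u(x) = A·sin(kπx/L) with A = -3 and k = 5, use ∫_0^L sin²(kπx/L) dx = L/2 and ∫_0^L cos²(kπx/L) dx = L/2.
u² = 9·sin²(5*π/4·x) and (u')² = 225*π^2/16·cos²(5*π/4·x), and each of sin², cos² integrates to L/2 = 2 over (0, 4).
∫_0^4 u² dx = 18, so ||u||_L² = 3*sqrt(2).
∫_0^4 (u')² dx = 225*π^2/8, so ||u'||_L² = 15*sqrt(2)*π/4.
Ratio ||u||_L² / ||u'||_L² = 4/(5*π).
Sharp Poincaré constant on H^1_0(0, 4) is C_P = L/π = 4/π, achieved by sin(π/4·x).
This is the k = 5 harmonic; the ratio L/(kπ) is strictly less than C_P = L/π, consistent with the sharp inequality ||u||_L² ≤ C_P ||u'||_L².


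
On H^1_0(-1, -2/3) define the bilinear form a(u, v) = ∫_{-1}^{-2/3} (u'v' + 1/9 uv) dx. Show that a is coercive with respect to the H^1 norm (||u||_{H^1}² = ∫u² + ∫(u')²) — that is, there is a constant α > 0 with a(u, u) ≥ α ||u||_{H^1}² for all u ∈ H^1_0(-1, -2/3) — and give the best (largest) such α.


α = (1 + 81*π^2)/(9*(1 + 9*π^2))

Coercivity of a(·,·) on H^1_0(-1, -2/3) means a(u, u) ≥ α ||u||_{H^1}² for every u ∈ H^1_0.
The interval has length L = 1/3, and Poincaré/coercivity depend only on L. Here a(u, u) = ∫(u')² + (1/9)·∫u².
Here 0 < c = 1/9 < 1. The condition a(u,u) ≥ α||u||_{H^1}² reads (1−α)∫(u')² ≥ (α−c)∫u². Any admissible α is ≤ 1 (rapidly oscillating u have ∫u²/∫(u')² → 0), and α = 1 would force 0 ≥ (1−c)∫u², impossible since c < 1; so 1−α > 0. By the sharp Poincaré inequality on H^1_0 of an interval of length L, ∫(u')² ≥ (π/L)²∫u² with equality for the first sine mode sin(π(x−x₀)/L) (x₀ the left endpoint), so the inequality holds for all u iff (1−α)(π/L)² ≥ α − c, i.e. α ≤ ((π/L)² + c)/((π/L)² + 1) = (1 + c(L/π)²)/(1 + (L/π)²). With (π/L)² = 9*π^2 and c = 1/9, the largest admissible constant is α = ((π/L)² + c)/((π/L)² + 1).
Simplifying, α = (1 + 81*π^2)/(9*(1 + 9*π^2)).


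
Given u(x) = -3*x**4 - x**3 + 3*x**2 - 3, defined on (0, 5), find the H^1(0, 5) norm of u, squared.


||u||_{H^1}^2 = 105391635/28

The H^1 norm (squared) on an interval (0, L) is
  ||u||_{H^1}^2 = ∫_0^L u(x)^2 dx + ∫_0^L u'(x)^2 dx.
Compute u'(x) = -12*x**3 - 3*x**2 + 6*x.
Then u(x)^2 = 9*x**8 + 6*x**7 - 17*x**6 - 6*x**5 + 27*x**4 + 6*x**3 - 18*x**2 + 9 and u'(x)^2 = 144*x**6 + 72*x**5 - 135*x**4 - 36*x**3 + 36*x**2.
Integrate each monomial from 0 to 5 using ∫_0^5 c·x^n dx = c·5^(n+1)/(n+1):
  ∫_0^5 u(x)^2 dx = ∫_0^5 (9*x^8 + 6*x^7 - 17*x^6 - 6*x^5 + 27*x^4 + 6*x^3 - 18*x^2 + 9) dx. Term by term:
    ∫_0^5 9*x^8 dx = 1953125;  ∫_0^5 6*x^7 dx = 1171875/4;  ∫_0^5 -17*x^6 dx = -1328125/7;
    ∫_0^5 -6*x^5 dx = -15625;  ∫_0^5 27*x^4 dx = 16875;  ∫_0^5 6*x^3 dx = 1875/2;
    ∫_0^5 -18*x^2 dx = -750;  ∫_0^5 9 dx = 45.
  Sum: 1953125 + 1171875/4 − 1328125/7 − 15625 + 16875 + 1875/2 − 750 + 45 = 57619635/28.
  ∫_0^5 u'(x)^2 dx = ∫_0^5 (144*x^6 + 72*x^5 - 135*x^4 - 36*x^3 + 36*x^2) dx. Term by term:
    ∫_0^5 144*x^6 dx = 11250000/7;  ∫_0^5 72*x^5 dx = 187500;  ∫_0^5 -135*x^4 dx = -84375;
    ∫_0^5 -36*x^3 dx = -5625;  ∫_0^5 36*x^2 dx = 1500.
  Sum: 11250000/7 + 187500 − 84375 − 5625 + 1500 = 11943000/7.
Adding: ||u||_{H^1}^2 = 57619635/28 + 11943000/7 = 105391635/28.


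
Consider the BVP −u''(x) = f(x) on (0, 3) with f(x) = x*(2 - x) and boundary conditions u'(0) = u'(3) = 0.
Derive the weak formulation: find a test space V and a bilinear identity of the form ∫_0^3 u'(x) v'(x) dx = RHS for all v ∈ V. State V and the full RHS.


V = H^1(0, 3) (no boundary constraint on v; u is determined up to an additive constant); weak form: ∫_0^3 u'v' dx = ∫_0^3 (x*(2 - x)) v dx for all v ∈ V.

Multiply both sides by a test function v and integrate from 0 to 3:
  ∫_0^3 −u''(x) v(x) dx = ∫_0^3 f(x) v(x) dx.
Integrate the LHS by parts once:
  ∫_0^3 −u'' v dx = −[u'(x) v(x)]_0^3 + ∫_0^3 u'(x) v'(x) dx.
Thus ∫_0^3 u'(x) v'(x) dx = ∫_0^3 f(x) v(x) dx + [u'(x) v(x)]_0^3.
Choose V so that boundary terms are either known or forced to vanish.
u has homogeneous Neumann: u'(0) = u'(3) = 0. So [u' v]_0^3 = 0·v(3) − 0·v(0) = 0 for any v; take V = H^1(0, 3).
Weak formulation: find u (satisfying any essential BC) such that ∫_0^3 u'(x) v'(x) dx = ∫_0^3 f v dx for all v ∈ V (homogeneous Neumann, so boundary terms vanish).
Substituting f(x) = x*(2 - x), the right-hand side is ∫_0^3 (x*(2 - x)) v dx.
Compatibility check (pure Neumann): taking v ≡ 1 ∈ V gives 0 = ∫_0^3 f dx + (0) − (0), i.e. ∫_0^3 f dx must equal u'(0) − u'(3) = 0. Indeed ∫_0^3 (x*(2 - x)) dx = 0, so the data are compatible. The solution is then unique only up to an additive constant (fix it e.g. by requiring ∫_0^3 u dx = 0).


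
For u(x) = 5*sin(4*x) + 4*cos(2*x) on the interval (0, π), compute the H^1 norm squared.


||u||_{H^1(0,π)}^2 = 505*π/2

u'(x) = -8*sin(2*x) + 20*cos(4*x).
Expand u² and (u')² and integrate term by term on (0, π), using: for integers n ≥ 1, ∫_0^π sin²(nx) dx = ∫_0^π cos²(nx) dx = π/2; for n ≠ n', ∫_0^π sin(nx)sin(n'x) dx = ∫_0^π cos(nx)cos(n'x) dx = 0; and by product-to-sum, ∫_0^π sin(nx)cos(n'x) dx = ½∫_0^π [sin((n+n')x) + sin((n−n')x)] dx, which is 0 when n+n' is even and 2n/(n²−n'²) when n+n' is odd (it need not vanish on (0, π)).
  u² squared terms: (4)²·∫cos(2x)² dx = 16·π/2 = 8*π;  (5)²·∫sin(4x)² dx = 25·π/2 = 25*π/2.
  u² cross terms: 2·(4)·(5)·∫cos(2x)·sin(4x) dx = 40·(0) = 0.
  So ∫_0^π u² dx = 8*π + 25*π/2 + 0 = 41*π/2.
  (u')² squared terms: (-8)²·∫sin(2x)² dx = 64·π/2 = 32*π;  (20)²·∫cos(4x)² dx = 400·π/2 = 200*π.
  (u')² cross terms: 2·(-8)·(20)·∫sin(2x)·cos(4x) dx = -320·(0) = 0.
  So ∫_0^π (u')² dx = 32*π + 200*π + 0 = 232*π.
||u||_{H^1}^2 = (41*π/2) + (232*π) = 505*π/2.


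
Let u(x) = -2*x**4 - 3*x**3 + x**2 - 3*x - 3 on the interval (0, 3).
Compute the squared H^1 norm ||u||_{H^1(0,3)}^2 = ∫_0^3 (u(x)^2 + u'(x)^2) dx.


||u||_{H^1}^2 = 887265/14

The H^1 norm (squared) on an interval (0, L) is
  ||u||_{H^1}^2 = ∫_0^L u(x)^2 dx + ∫_0^L u'(x)^2 dx.
Compute u'(x) = -8*x**3 - 9*x**2 + 2*x - 3.
Then u(x)^2 = 4*x**8 + 12*x**7 + 5*x**6 + 6*x**5 + 31*x**4 + 12*x**3 + 3*x**2 + 18*x + 9 and u'(x)^2 = 64*x**6 + 144*x**5 + 49*x**4 + 12*x**3 + 58*x**2 - 12*x + 9.
Integrate each monomial from 0 to 3 using ∫_0^3 c·x^n dx = c·3^(n+1)/(n+1):
  ∫_0^3 u(x)^2 dx = ∫_0^3 (4*x^8 + 12*x^7 + 5*x^6 + 6*x^5 + 31*x^4 + 12*x^3 + 3*x^2 + 18*x + 9) dx. Term by term:
    ∫_0^3 4*x^8 dx = 8748;  ∫_0^3 12*x^7 dx = 19683/2;  ∫_0^3 5*x^6 dx = 10935/7;
    ∫_0^3 6*x^5 dx = 729;  ∫_0^3 31*x^4 dx = 7533/5;  ∫_0^3 12*x^3 dx = 243;
    ∫_0^3 3*x^2 dx = 27;  ∫_0^3 18*x dx = 81;  ∫_0^3 9 dx = 27.
  Sum: 8748 + 19683/2 + 10935/7 + 729 + 7533/5 + 243 + 27 + 81 + 27 = 1593567/70.
  ∫_0^3 u'(x)^2 dx = ∫_0^3 (64*x^6 + 144*x^5 + 49*x^4 + 12*x^3 + 58*x^2 - 12*x + 9) dx. Term by term:
    ∫_0^3 64*x^6 dx = 139968/7;  ∫_0^3 144*x^5 dx = 17496;  ∫_0^3 49*x^4 dx = 11907/5;
    ∫_0^3 12*x^3 dx = 243;  ∫_0^3 58*x^2 dx = 522;  ∫_0^3 -12*x dx = -54;
    ∫_0^3 9 dx = 27.
  Sum: 139968/7 + 17496 + 11907/5 + 243 + 522 − 54 + 27 = 1421379/35.
Adding: ||u||_{H^1}^2 = 1593567/70 + 1421379/35 = 887265/14.


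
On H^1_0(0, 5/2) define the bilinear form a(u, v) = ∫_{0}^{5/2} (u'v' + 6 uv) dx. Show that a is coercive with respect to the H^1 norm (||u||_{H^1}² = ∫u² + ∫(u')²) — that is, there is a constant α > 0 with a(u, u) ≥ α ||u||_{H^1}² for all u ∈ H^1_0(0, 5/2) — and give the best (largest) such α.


α = 1

Coercivity of a(·,·) on H^1_0(0, 5/2) means a(u, u) ≥ α ||u||_{H^1}² for every u ∈ H^1_0.
The interval has length L = 5/2, and Poincaré/coercivity depend only on L. Here a(u, u) = ∫(u')² + (6)·∫u².
Here c = 6 ≥ 1, so a(u,u) = ∫(u')² + c∫u² ≥ ∫(u')² + ∫u² = ||u||_{H^1}², i.e. α = 1 works. No larger α is possible: a(u,u) ≥ α||u||_{H^1}² means (1−α)∫(u')² ≥ (α−c)∫u², and for the modes u_n = sin(nπ(x−x₀)/L) (x₀ the left endpoint) one has ∫u_n²/∫(u_n')² = (L/(nπ))² → 0, so a(u_n,u_n)/||u_n||_{H^1}² → 1. Hence the optimal constant is α = 1.
Therefore α = 1.


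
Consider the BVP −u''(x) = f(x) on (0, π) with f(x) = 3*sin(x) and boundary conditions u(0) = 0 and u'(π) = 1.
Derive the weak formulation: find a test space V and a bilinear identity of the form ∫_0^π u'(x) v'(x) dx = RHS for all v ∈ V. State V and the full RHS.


V = {v ∈ H^1(0, π) : v(0) = 0} (test functions vanish at x = 0 where u is specified); weak form: ∫_0^π u'v' dx = ∫_0^π (3*sin(x)) v dx + v(π) for all v ∈ V.

Multiply both sides by a test function v and integrate from 0 to π:
  ∫_0^π −u''(x) v(x) dx = ∫_0^π f(x) v(x) dx.
Integrate the LHS by parts once:
  ∫_0^π −u'' v dx = −[u'(x) v(x)]_0^π + ∫_0^π u'(x) v'(x) dx.
Thus ∫_0^π u'(x) v'(x) dx = ∫_0^π f(x) v(x) dx + [u'(x) v(x)]_0^π.
Choose V so that boundary terms are either known or forced to vanish.
Mixed BC: u(0) = 0 (Dirichlet) and u'(π) = 1 (Neumann). Define V = {v ∈ H^1(0, π) : v(0) = 0}. Then [u' v]_0^π = u'(π)·v(π) − u'(0)·0 = v(π).
Weak formulation: find u (satisfying any essential BC) such that ∫_0^π u'(x) v'(x) dx = ∫_0^π f v dx + v(π) for all v ∈ V (Dirichlet at 0 absorbed into V; Neumann datum at x = π contributes the boundary term).
Substituting f(x) = 3*sin(x), the right-hand side is ∫_0^π (3*sin(x)) v dx + v(π).


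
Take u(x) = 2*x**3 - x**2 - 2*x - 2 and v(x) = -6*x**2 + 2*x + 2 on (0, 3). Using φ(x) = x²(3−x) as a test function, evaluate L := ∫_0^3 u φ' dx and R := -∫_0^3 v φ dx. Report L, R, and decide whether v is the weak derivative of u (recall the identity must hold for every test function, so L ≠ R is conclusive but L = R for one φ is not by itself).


LHS = -108, RHS = 108. No, v is not the weak derivative of u.

u(x) = 2*x**3 - x**2 - 2*x - 2, classical derivative u'(x) = 6*x**2 - 2*x - 2.
φ(x) = x²(3−x), so φ'(x) = 3*x*(2 - x).
Note φ(0) = φ(3) = 0, so the boundary term u·φ vanishes.
LHS = ∫_0^3 u(x) φ'(x) dx = ∫_0^3 (-6*x^5 + 15*x^4 - 6*x^2 - 12*x) dx. Term by term:
  ∫_0^3 -6*x^5 dx = -729;  ∫_0^3 15*x^4 dx = 729;  ∫_0^3 -6*x^2 dx = -54;
  ∫_0^3 -12*x dx = -54.
Sum: -729 + 729 − 54 − 54 = -108.
So LHS = -108.
∫_0^3 v(x) φ(x) dx = ∫_0^3 (6*x^5 - 20*x^4 + 4*x^3 + 6*x^2) dx. Term by term:
  ∫_0^3 6*x^5 dx = 729;  ∫_0^3 -20*x^4 dx = -972;  ∫_0^3 4*x^3 dx = 81;
  ∫_0^3 6*x^2 dx = 54.
Sum: 729 − 972 + 81 + 54 = -108.
So RHS = -∫_0^3 v(x) φ(x) dx = 108.
LHS − RHS = -216 ≠ 0, so the identity fails.
(For a valid weak derivative the identity must hold for EVERY test function, in particular this one. The failure shows v is NOT the weak derivative of u.)
Correct weak derivative would be u'(x) = 6*x**2 - 2*x - 2.


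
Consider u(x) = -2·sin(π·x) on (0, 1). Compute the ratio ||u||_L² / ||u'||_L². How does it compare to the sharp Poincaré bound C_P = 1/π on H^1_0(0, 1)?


||u||_L² / ||u'||_L² = 1/π = C_P.

u(x) = -2·sin(π·x), so u'(x) = -2*π*cos(π*x).
Writing u(x) = A·sin(kπx/L) with A = -2 and k = 1, use ∫_0^L sin²(kπx/L) dx = L/2 and ∫_0^L cos²(kπx/L) dx = L/2.
u² = 4·sin²(π·x) and (u')² = 4*π^2·cos²(π·x), and each of sin², cos² integrates to L/2 = 1/2 over (0, 1).
∫_0^1 u² dx = 2, so ||u||_L² = sqrt(2).
∫_0^1 (u')² dx = 2*π^2, so ||u'||_L² = sqrt(2)*π.
Ratio ||u||_L² / ||u'||_L² = 1/π.
Sharp Poincaré constant on H^1_0(0, 1) is C_P = L/π = 1/π, achieved by sin(π·x).
This is the k = 1 eigenfunction (up to amplitude), so the ratio equals the sharp Poincaré constant exactly.


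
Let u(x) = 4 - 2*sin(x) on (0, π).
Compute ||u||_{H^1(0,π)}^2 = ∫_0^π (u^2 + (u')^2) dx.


||u||_{H^1(0,π)}^2 = -32 + 20*π

u'(x) = -2*cos(x).
Expand u² and (u')² and integrate term by term on (0, π), using: for integers n ≥ 1, ∫_0^π sin²(nx) dx = ∫_0^π cos²(nx) dx = π/2; for n ≠ n', ∫_0^π sin(nx)sin(n'x) dx = ∫_0^π cos(nx)cos(n'x) dx = 0; and by product-to-sum, ∫_0^π sin(nx)cos(n'x) dx = ½∫_0^π [sin((n+n')x) + sin((n−n')x)] dx, which is 0 when n+n' is even and 2n/(n²−n'²) when n+n' is odd (it need not vanish on (0, π)). For the constant mode: ∫_0^π 1 dx = π, ∫_0^π cos(nx) dx = 0, ∫_0^π sin(nx) dx = (1−(−1)^n)/n.
  u² squared terms: (4)²·∫1 dx = 16·π = 16*π;  (-2)²·∫sin(x)² dx = 4·π/2 = 2*π.
  u² cross terms: 2·(4)·(-2)·∫1·sin(x) dx = -16·(2) = -32.
  So ∫_0^π u² dx = 16*π + 2*π − 32 = -32 + 18*π.
  (u')² squared terms: (-2)²·∫cos(x)² dx = 4·π/2 = 2*π.
  So ∫_0^π (u')² dx = 2*π.
||u||_{H^1}^2 = (-32 + 18*π) + (2*π) = -32 + 20*π.


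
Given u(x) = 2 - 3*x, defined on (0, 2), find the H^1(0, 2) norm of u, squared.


||u||_{H^1}^2 = 26

The H^1 norm (squared) on an interval (0, L) is
  ||u||_{H^1}^2 = ∫_0^L u(x)^2 dx + ∫_0^L u'(x)^2 dx.
Compute u'(x) = -3.
Then u(x)^2 = 9*x**2 - 12*x + 4 and u'(x)^2 = 9.
Integrate each monomial from 0 to 2 using ∫_0^2 c·x^n dx = c·2^(n+1)/(n+1):
  ∫_0^2 u(x)^2 dx = ∫_0^2 (9*x^2 - 12*x + 4) dx. Term by term:
    ∫_0^2 9*x^2 dx = 24;  ∫_0^2 -12*x dx = -24;  ∫_0^2 4 dx = 8.
  Sum: 24 − 24 + 8 = 8.
  ∫_0^2 u'(x)^2 dx = ∫_0^2 (9) dx. Term by term:
    ∫_0^2 9 dx = 18.
Adding: ||u||_{H^1}^2 = 8 + 18 = 26.


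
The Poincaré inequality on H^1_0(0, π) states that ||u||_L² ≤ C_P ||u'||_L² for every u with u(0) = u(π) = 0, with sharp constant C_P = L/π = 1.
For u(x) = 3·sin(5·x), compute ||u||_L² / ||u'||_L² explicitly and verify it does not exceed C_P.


||u||_L² / ||u'||_L² = 1/5 < C_P = 1.

u(x) = 3·sin(5·x), so u'(x) = 15*cos(5*x).
Writing u(x) = A·sin(kπx/L) with A = 3 and k = 5, use ∫_0^L sin²(kπx/L) dx = L/2 and ∫_0^L cos²(kπx/L) dx = L/2.
u² = 9·sin²(5·x) and (u')² = 225·cos²(5·x), and each of sin², cos² integrates to L/2 = π/2 over (0, π).
∫_0^π u² dx = 9*π/2, so ||u||_L² = 3*sqrt(2)*sqrt(π)/2.
∫_0^π (u')² dx = 225*π/2, so ||u'||_L² = 15*sqrt(2)*sqrt(π)/2.
Ratio ||u||_L² / ||u'||_L² = 1/5.
Sharp Poincaré constant on H^1_0(0, π) is C_P = L/π = 1, achieved by sin(x).
This is the k = 5 harmonic; the ratio L/(kπ) is strictly less than C_P = L/π, consistent with the sharp inequality ||u||_L² ≤ C_P ||u'||_L².


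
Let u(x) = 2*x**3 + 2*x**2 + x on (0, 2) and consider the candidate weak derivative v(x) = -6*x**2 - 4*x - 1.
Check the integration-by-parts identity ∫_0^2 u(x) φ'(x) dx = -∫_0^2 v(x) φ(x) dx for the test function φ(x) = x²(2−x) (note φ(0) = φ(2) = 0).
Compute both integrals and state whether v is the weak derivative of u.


LHS = -308/15, RHS = 308/15. No, v is not the weak derivative of u.

u(x) = 2*x**3 + 2*x**2 + x, classical derivative u'(x) = 6*x**2 + 4*x + 1.
φ(x) = x²(2−x), so φ'(x) = x*(4 - 3*x).
Note φ(0) = φ(2) = 0, so the boundary term u·φ vanishes.
LHS = ∫_0^2 u(x) φ'(x) dx = ∫_0^2 (-6*x^5 + 2*x^4 + 5*x^3 + 4*x^2) dx. Term by term:
  ∫_0^2 -6*x^5 dx = -64;  ∫_0^2 2*x^4 dx = 64/5;  ∫_0^2 5*x^3 dx = 20;
  ∫_0^2 4*x^2 dx = 32/3.
Sum: -64 + 64/5 + 20 + 32/3 = -308/15.
So LHS = -308/15.
∫_0^2 v(x) φ(x) dx = ∫_0^2 (6*x^5 - 8*x^4 - 7*x^3 - 2*x^2) dx. Term by term:
  ∫_0^2 6*x^5 dx = 64;  ∫_0^2 -8*x^4 dx = -256/5;  ∫_0^2 -7*x^3 dx = -28;
  ∫_0^2 -2*x^2 dx = -16/3.
Sum: 64 − 256/5 − 28 − 16/3 = -308/15.
So RHS = -∫_0^2 v(x) φ(x) dx = 308/15.
LHS − RHS = -616/15 ≠ 0, so the identity fails.
(For a valid weak derivative the identity must hold for EVERY test function, in particular this one. The failure shows v is NOT the weak derivative of u.)
Correct weak derivative would be u'(x) = 6*x**2 + 4*x + 1.


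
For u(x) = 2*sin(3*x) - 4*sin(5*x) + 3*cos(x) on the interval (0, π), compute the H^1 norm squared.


||u||_{H^1(0,π)}^2 = 237*π

u'(x) = -3*sin(x) + 6*cos(3*x) - 20*cos(5*x).
Expand u² and (u')² and integrate term by term on (0, π), using: for integers n ≥ 1, ∫_0^π sin²(nx) dx = ∫_0^π cos²(nx) dx = π/2; for n ≠ n', ∫_0^π sin(nx)sin(n'x) dx = ∫_0^π cos(nx)cos(n'x) dx = 0; and by product-to-sum, ∫_0^π sin(nx)cos(n'x) dx = ½∫_0^π [sin((n+n')x) + sin((n−n')x)] dx, which is 0 when n+n' is even and 2n/(n²−n'²) when n+n' is odd (it need not vanish on (0, π)).
  u² squared terms: (-4)²·∫sin(5x)² dx = 16·π/2 = 8*π;  (2)²·∫sin(3x)² dx = 4·π/2 = 2*π;  (3)²·∫cos(x)² dx = 9·π/2 = 9*π/2.
  u² cross terms: 2·(-4)·(2)·∫sin(5x)·sin(3x) dx = -16·(0) = 0;  2·(-4)·(3)·∫sin(5x)·cos(x) dx = -24·(0) = 0;  2·(2)·(3)·∫sin(3x)·cos(x) dx = 12·(0) = 0.
  So ∫_0^π u² dx = 8*π + 2*π + 9*π/2 + 0 + 0 + 0 = 29*π/2.
  (u')² squared terms: (-20)²·∫cos(5x)² dx = 400·π/2 = 200*π;  (-3)²·∫sin(x)² dx = 9·π/2 = 9*π/2;  (6)²·∫cos(3x)² dx = 36·π/2 = 18*π.
  (u')² cross terms: 2·(-20)·(-3)·∫cos(5x)·sin(x) dx = 120·(0) = 0;  2·(-20)·(6)·∫cos(5x)·cos(3x) dx = -240·(0) = 0;  2·(-3)·(6)·∫sin(x)·cos(3x) dx = -36·(0) = 0.
  So ∫_0^π (u')² dx = 200*π + 9*π/2 + 18*π + 0 + 0 + 0 = 445*π/2.
||u||_{H^1}^2 = (29*π/2) + (445*π/2) = 237*π.


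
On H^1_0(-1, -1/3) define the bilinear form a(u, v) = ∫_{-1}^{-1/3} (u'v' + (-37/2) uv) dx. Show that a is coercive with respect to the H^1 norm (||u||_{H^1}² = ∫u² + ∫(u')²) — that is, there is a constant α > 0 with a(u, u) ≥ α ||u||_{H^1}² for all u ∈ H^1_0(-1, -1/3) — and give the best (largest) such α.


α = (-74 + 9*π^2)/(4 + 9*π^2)

Coercivity of a(·,·) on H^1_0(-1, -1/3) means a(u, u) ≥ α ||u||_{H^1}² for every u ∈ H^1_0.
The interval has length L = 2/3, and Poincaré/coercivity depend only on L. Here a(u, u) = ∫(u')² + (-37/2)·∫u².
Here c = -37/2 < 0 with |c| < (π/L)² = 9*π^2/4, so coercivity still holds. The condition a(u,u) ≥ α||u||_{H^1}² reads (1−α)∫(u')² ≥ (α−c)∫u². Any admissible α is ≤ 1 (rapidly oscillating u have ∫u²/∫(u')² → 0), and α = 1 would force 0 ≥ (1−c)∫u², impossible since c < 1; so 1−α > 0. By the sharp Poincaré inequality on H^1_0 of an interval of length L, ∫(u')² ≥ (π/L)²∫u² with equality for the first sine mode sin(π(x−x₀)/L) (x₀ the left endpoint), so the inequality holds for all u iff (1−α)(π/L)² ≥ α − c, i.e. α ≤ ((π/L)² + c)/((π/L)² + 1) = (1 + c(L/π)²)/(1 + (L/π)²). (Direct route, valid since c ≤ 0: Poincaré gives c∫u² ≥ c(L/π)²∫(u')², so a(u,u) ≥ (1 + c(L/π)²)∫(u')², while ||u||_{H^1}² ≤ (1 + (L/π)²)∫(u')²; dividing yields the same α.) With (π/L)² = 9*π^2/4 and c = -37/2, the largest admissible constant is α = ((π/L)² + c)/((π/L)² + 1).
Simplifying, α = (-74 + 9*π^2)/(4 + 9*π^2).


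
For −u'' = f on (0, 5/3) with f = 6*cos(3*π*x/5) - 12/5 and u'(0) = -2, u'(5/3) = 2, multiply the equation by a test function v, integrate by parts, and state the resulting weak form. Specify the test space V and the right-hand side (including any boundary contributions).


V = H^1(0, 5/3) (v unrestricted at boundary; u is determined up to an additive constant); weak form: ∫_0^5/3 u'v' dx = ∫_0^5/3 (6*cos(3*π*x/5) - 12/5) v dx + 2·v(5/3) + 2·v(0) for all v ∈ V.

Multiply both sides by a test function v and integrate from 0 to 5/3:
  ∫_0^5/3 −u''(x) v(x) dx = ∫_0^5/3 f(x) v(x) dx.
Integrate the LHS by parts once:
  ∫_0^5/3 −u'' v dx = −[u'(x) v(x)]_0^5/3 + ∫_0^5/3 u'(x) v'(x) dx.
Thus ∫_0^5/3 u'(x) v'(x) dx = ∫_0^5/3 f(x) v(x) dx + [u'(x) v(x)]_0^5/3.
Choose V so that boundary terms are either known or forced to vanish.
u has inhomogeneous Neumann u'(0) = -2, u'(5/3) = 2. [u' v]_0^5/3 = (2)·v(5/3) − (-2)·v(0) = 2·v(5/3) + 2·v(0). Take V = H^1(0, 5/3); boundary term becomes part of RHS.
Weak formulation: find u (satisfying any essential BC) such that ∫_0^5/3 u'(x) v'(x) dx = ∫_0^5/3 f v dx + 2·v(5/3) + 2·v(0) for all v ∈ V (Neumann data are natural BCs: they enter the RHS as boundary terms).
Substituting f(x) = 6*cos(3*π*x/5) - 12/5, the right-hand side is ∫_0^5/3 (6*cos(3*π*x/5) - 12/5) v dx + 2·v(5/3) + 2·v(0).
Compatibility check (pure Neumann): taking v ≡ 1 ∈ V gives 0 = ∫_0^5/3 f dx + (2) − (-2), i.e. ∫_0^5/3 f dx must equal u'(0) − u'(5/3) = -4. Indeed ∫_0^5/3 (6*cos(3*π*x/5) - 12/5) dx = -4, so the data are compatible. The solution is then unique only up to an additive constant (fix it e.g. by requiring ∫_0^5/3 u dx = 0).


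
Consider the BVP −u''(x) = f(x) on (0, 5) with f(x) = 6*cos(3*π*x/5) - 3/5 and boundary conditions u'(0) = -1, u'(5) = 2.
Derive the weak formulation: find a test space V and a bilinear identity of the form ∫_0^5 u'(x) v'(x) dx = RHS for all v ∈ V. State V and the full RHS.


V = H^1(0, 5) (v unrestricted at boundary; u is determined up to an additive constant); weak form: ∫_0^5 u'v' dx = ∫_0^5 (6*cos(3*π*x/5) - 3/5) v dx + 2·v(5) + v(0) for all v ∈ V.

Multiply both sides by a test function v and integrate from 0 to 5:
  ∫_0^5 −u''(x) v(x) dx = ∫_0^5 f(x) v(x) dx.
Integrate the LHS by parts once:
  ∫_0^5 −u'' v dx = −[u'(x) v(x)]_0^5 + ∫_0^5 u'(x) v'(x) dx.
Thus ∫_0^5 u'(x) v'(x) dx = ∫_0^5 f(x) v(x) dx + [u'(x) v(x)]_0^5.
Choose V so that boundary terms are either known or forced to vanish.
u has inhomogeneous Neumann u'(0) = -1, u'(5) = 2. [u' v]_0^5 = (2)·v(5) − (-1)·v(0) = 2·v(5) + v(0). Take V = H^1(0, 5); boundary term becomes part of RHS.
Weak formulation: find u (satisfying any essential BC) such that ∫_0^5 u'(x) v'(x) dx = ∫_0^5 f v dx + 2·v(5) + v(0) for all v ∈ V (Neumann data are natural BCs: they enter the RHS as boundary terms).
Substituting f(x) = 6*cos(3*π*x/5) - 3/5, the right-hand side is ∫_0^5 (6*cos(3*π*x/5) - 3/5) v dx + 2·v(5) + v(0).
Compatibility check (pure Neumann): taking v ≡ 1 ∈ V gives 0 = ∫_0^5 f dx + (2) − (-1), i.e. ∫_0^5 f dx must equal u'(0) − u'(5) = -3. Indeed ∫_0^5 (6*cos(3*π*x/5) - 3/5) dx = -3, so the data are compatible. The solution is then unique only up to an additive constant (fix it e.g. by requiring ∫_0^5 u dx = 0).


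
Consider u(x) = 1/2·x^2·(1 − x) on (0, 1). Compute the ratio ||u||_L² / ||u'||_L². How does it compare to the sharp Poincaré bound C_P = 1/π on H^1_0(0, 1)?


||u||_L² / ||u'||_L² = sqrt(14)/14 < C_P = 1/π.

u(x) = 1/2·x^2·(1 − x), so u'(x) = x*(2 - 3*x)/2.
u(x) = 1/2·x^2·(1 − x) vanishes at x = 0 and x = 1, so u ∈ H^1_0(0, 1). Differentiate via the product rule and integrate the resulting polynomials term by term.
  ∫_0^1 u² dx = ∫_0^1 (x^6/4 - x^5/2 + x^4/4) dx. Term by term:
    ∫_0^1 x^6/4 dx = 1/28;  ∫_0^1 -x^5/2 dx = -1/12;  ∫_0^1 x^4/4 dx = 1/20.
  Sum: 1/28 − 1/12 + 1/20 = 1/420.
  ∫_0^1 (u')² dx = ∫_0^1 (9*x^4/4 - 3*x^3 + x^2) dx. Term by term:
    ∫_0^1 9*x^4/4 dx = 9/20;  ∫_0^1 -3*x^3 dx = -3/4;  ∫_0^1 x^2 dx = 1/3.
  Sum: 9/20 − 3/4 + 1/3 = 1/30.
∫_0^1 u² dx = 1/420, so ||u||_L² = sqrt(105)/210.
∫_0^1 (u')² dx = 1/30, so ||u'||_L² = sqrt(30)/30.
Ratio ||u||_L² / ||u'||_L² = sqrt(14)/14.
Sharp Poincaré constant on H^1_0(0, 1) is C_P = L/π = 1/π, achieved by sin(π·x).
A polynomial bump cannot attain the sharp Poincaré constant (only the first sine eigenfunction does), so the ratio is strictly less than C_P, consistent with ||u||_L² ≤ C_P ||u'||_L².


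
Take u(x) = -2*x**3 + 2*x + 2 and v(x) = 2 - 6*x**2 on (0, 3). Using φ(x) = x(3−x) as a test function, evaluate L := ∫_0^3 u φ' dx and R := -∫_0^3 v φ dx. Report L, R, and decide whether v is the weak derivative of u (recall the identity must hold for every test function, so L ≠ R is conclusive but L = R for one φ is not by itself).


LHS = 639/10, RHS = 639/10. Yes, v = u' weakly.

u(x) = -2*x**3 + 2*x + 2, classical derivative u'(x) = 2 - 6*x**2.
φ(x) = x(3−x), so φ'(x) = 3 - 2*x.
Note φ(0) = φ(3) = 0, so the boundary term u·φ vanishes.
LHS = ∫_0^3 u(x) φ'(x) dx = ∫_0^3 (4*x^4 - 6*x^3 - 4*x^2 + 2*x + 6) dx. Term by term:
  ∫_0^3 4*x^4 dx = 972/5;  ∫_0^3 -6*x^3 dx = -243/2;  ∫_0^3 -4*x^2 dx = -36;
  ∫_0^3 2*x dx = 9;  ∫_0^3 6 dx = 18.
Sum: 972/5 − 243/2 − 36 + 9 + 18 = 639/10.
So LHS = 639/10.
∫_0^3 v(x) φ(x) dx = ∫_0^3 (6*x^4 - 18*x^3 - 2*x^2 + 6*x) dx. Term by term:
  ∫_0^3 6*x^4 dx = 1458/5;  ∫_0^3 -18*x^3 dx = -729/2;  ∫_0^3 -2*x^2 dx = -18;
  ∫_0^3 6*x dx = 27.
Sum: 1458/5 − 729/2 − 18 + 27 = -639/10.
So RHS = -∫_0^3 v(x) φ(x) dx = 639/10.
LHS = RHS, so the identity holds for this test φ.
Moreover u is smooth here and v(x) = u'(x) = 2 - 6*x**2 pointwise, so the identity holds for every test function. Hence v is the weak derivative of u.


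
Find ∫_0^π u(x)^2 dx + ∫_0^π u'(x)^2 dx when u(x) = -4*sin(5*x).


||u||_{H^1(0,π)}^2 = 208*π

u'(x) = -20*cos(5*x).
Expand u² and (u')² and integrate term by term on (0, π), using: for integers n ≥ 1, ∫_0^π sin²(nx) dx = ∫_0^π cos²(nx) dx = π/2; for n ≠ n', ∫_0^π sin(nx)sin(n'x) dx = ∫_0^π cos(nx)cos(n'x) dx = 0; and by product-to-sum, ∫_0^π sin(nx)cos(n'x) dx = ½∫_0^π [sin((n+n')x) + sin((n−n')x)] dx, which is 0 when n+n' is even and 2n/(n²−n'²) when n+n' is odd (it need not vanish on (0, π)).
  u² squared terms: (-4)²·∫sin(5x)² dx = 16·π/2 = 8*π.
  So ∫_0^π u² dx = 8*π.
  (u')² squared terms: (-20)²·∫cos(5x)² dx = 400·π/2 = 200*π.
  So ∫_0^π (u')² dx = 200*π.
||u||_{H^1}^2 = (8*π) + (200*π) = 208*π.
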